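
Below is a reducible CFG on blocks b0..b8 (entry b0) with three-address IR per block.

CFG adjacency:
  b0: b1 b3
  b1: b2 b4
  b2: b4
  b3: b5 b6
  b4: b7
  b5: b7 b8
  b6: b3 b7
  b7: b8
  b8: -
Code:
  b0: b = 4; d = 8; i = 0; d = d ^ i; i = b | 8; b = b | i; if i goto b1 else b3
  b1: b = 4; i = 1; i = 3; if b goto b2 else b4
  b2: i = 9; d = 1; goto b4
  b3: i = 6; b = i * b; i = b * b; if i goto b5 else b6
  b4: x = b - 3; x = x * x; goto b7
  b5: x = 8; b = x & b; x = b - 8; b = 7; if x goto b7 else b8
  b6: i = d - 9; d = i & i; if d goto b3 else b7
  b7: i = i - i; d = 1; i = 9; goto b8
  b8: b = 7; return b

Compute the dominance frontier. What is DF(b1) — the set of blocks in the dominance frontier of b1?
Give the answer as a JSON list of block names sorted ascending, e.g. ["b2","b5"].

Answer: ["b7"]

Derivation:
idom tree: b1←b0 b2←b1 b3←b0 b4←b1 b5←b3 b6←b3 b7←b0 b8←b0
Join-block Dom:
  b3: preds {b0,b6}: {b0} ∩ {b0,b3,b6} = {b0}; idom=b0
  b4: preds {b1,b2}: {b0,b1} ∩ {b0,b1,b2} = {b0,b1}; idom=b1
  b7: preds {b4,b5,b6}: {b0,b1,b4} ∩ {b0,b3,b5} ∩ {b0,b3,b6} = {b0}; idom=b0
  b8: preds {b5,b7}: {b0,b3,b5} ∩ {b0,b7} = {b0}; idom=b0

DF derivation:
  b3←b0: walk · to b0
  b3←b6: walk b6→b3 to b0
  b4←b1: walk · to b1
  b4←b2: walk b2 to b1
  b7←b4: walk b4→b1 to b0
  b7←b5: walk b5→b3 to b0
  b7←b6: walk b6→b3 to b0
  b8←b5: walk b5→b3 to b0
  b8←b7: walk b7 to b0
  b0 → ∅
  b1 → {b7}
  b2 → {b4}
  b3 → {b3,b7,b8}
  b4 → {b7}
  b5 → {b7,b8}
  b6 → {b3,b7}
  b7 → {b8}
  b8 → ∅

DF(b1) = ["b7"]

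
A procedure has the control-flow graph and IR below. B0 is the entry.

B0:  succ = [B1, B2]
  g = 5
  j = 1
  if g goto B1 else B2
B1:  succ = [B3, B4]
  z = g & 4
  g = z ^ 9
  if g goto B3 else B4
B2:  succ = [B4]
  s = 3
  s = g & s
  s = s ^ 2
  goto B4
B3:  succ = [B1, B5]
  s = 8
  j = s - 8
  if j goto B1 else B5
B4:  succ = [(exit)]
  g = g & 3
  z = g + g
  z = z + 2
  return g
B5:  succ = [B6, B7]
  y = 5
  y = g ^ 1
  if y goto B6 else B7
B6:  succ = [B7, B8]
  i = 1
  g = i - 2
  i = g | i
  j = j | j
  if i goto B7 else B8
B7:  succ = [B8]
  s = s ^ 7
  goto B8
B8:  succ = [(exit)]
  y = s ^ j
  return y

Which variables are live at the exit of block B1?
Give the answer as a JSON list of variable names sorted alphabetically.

Answer: ["g"]

Working:
Per-block:
  B0: {g,j} / ∅
  B1: {g,z} / {g}
  B2: {s} / {g}
  B3: {j,s} / ∅
  B4: {g,z} / {g}
  B5: {y} / {g}
  B6: {g,i,j} / {j}
  B7: {s} / {s}
  B8: {y} / {j,s}

Live sets:
  B0 li=∅ lo={g}
  B1 li={g} lo={g}
  B2 li={g} lo={g}
  B3 li={g} lo={g,j,s}
  B4 li={g} lo=∅
  B5 li={g,j,s} lo={j,s}
  B6 li={j,s} lo={j,s}
  B7 li={j,s} lo={j,s}
  B8 li={j,s} lo=∅

live-out(B1) = ["g"]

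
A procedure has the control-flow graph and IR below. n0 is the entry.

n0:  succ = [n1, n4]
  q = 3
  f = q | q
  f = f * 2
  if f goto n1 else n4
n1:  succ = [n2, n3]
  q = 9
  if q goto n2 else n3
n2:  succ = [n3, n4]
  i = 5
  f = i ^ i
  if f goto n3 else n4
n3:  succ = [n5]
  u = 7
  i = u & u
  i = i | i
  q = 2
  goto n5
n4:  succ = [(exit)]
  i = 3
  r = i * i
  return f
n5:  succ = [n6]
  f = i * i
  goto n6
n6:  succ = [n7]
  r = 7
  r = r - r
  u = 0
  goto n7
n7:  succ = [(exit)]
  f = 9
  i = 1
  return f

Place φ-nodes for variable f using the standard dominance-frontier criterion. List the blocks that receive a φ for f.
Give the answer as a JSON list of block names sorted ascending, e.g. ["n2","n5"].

idom tree: n1←n0 n2←n1 n3←n1 n4←n0 n5←n3 n6←n5 n7←n6
Join-block Dom:
  n3: preds {n1,n2}: {n0,n1} ∩ {n0,n1,n2} = {n0,n1}; idom=n1
  n4: preds {n0,n2}: {n0} ∩ {n0,n1,n2} = {n0}; idom=n0

Frontier:
  join n3 pred n1: · stop@n1
  join n3 pred n2: n2 stop@n1
  join n4 pred n0: · stop@n0
  join n4 pred n2: n2→n1 stop@n0
  n0 → ∅
  n1 → {n4}
  n2 → {n3,n4}
  n3 → ∅
  n4 → ∅
  n5 → ∅
  n6 → ∅
  n7 → ∅

φ for f: defs {n0,n2,n5,n7}
  DF⁺ = {n3,n4}

Answer: ["n3", "n4"]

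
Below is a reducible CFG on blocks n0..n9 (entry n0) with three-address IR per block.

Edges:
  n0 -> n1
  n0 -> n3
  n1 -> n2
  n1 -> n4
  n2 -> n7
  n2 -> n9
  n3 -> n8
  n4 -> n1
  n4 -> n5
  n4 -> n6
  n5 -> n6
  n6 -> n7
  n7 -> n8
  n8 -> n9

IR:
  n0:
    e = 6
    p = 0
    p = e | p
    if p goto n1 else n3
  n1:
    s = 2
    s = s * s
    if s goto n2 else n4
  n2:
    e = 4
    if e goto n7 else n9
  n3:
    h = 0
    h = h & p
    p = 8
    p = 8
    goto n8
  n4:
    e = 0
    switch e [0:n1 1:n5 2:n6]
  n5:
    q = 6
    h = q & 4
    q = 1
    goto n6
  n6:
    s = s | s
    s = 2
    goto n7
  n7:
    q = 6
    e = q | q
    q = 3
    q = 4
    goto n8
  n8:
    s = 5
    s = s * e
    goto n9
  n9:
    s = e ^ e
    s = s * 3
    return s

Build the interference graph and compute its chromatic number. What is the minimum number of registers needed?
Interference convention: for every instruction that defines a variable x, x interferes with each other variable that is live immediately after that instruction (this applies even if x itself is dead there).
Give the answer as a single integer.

Answer: 3

Analysis:
def/use:
  n0: {e,p} / ∅
  n1: {s} / ∅
  n2: {e} / ∅
  n3: {h,p} / {p}
  n4: {e} / ∅
  n5: {h,q} / ∅
  n6: {s} / {s}
  n7: {e,q} / ∅
  n8: {s} / {e}
  n9: {s} / {e}

Live sets:
  live n0: ∅→{e,p}
  live n1: ∅→{s}
  live n2: ∅→{e}
  live n3: {e,p}→{e}
  live n4: {s}→{s}
  live n5: {s}→{s}
  live n6: {s}→∅
  live n7: ∅→{e}
  live n8: {e}→{e}
  live n9: {e}→∅

Conflict graph:
  e — {h,p,q,s}
  h — {e,p,s}
  p — {e,h}
  q — {e,s}
  s — {e,h,q}

Chromatic number:
  {e,h,p} pairwise interfere (3-clique) ⇒ χ ≥ 3
  assign e→c0 h→c1 p→c2 q→c1 s→c2 — no edge inside a register ⇒ χ ≤ 3
  χ = 3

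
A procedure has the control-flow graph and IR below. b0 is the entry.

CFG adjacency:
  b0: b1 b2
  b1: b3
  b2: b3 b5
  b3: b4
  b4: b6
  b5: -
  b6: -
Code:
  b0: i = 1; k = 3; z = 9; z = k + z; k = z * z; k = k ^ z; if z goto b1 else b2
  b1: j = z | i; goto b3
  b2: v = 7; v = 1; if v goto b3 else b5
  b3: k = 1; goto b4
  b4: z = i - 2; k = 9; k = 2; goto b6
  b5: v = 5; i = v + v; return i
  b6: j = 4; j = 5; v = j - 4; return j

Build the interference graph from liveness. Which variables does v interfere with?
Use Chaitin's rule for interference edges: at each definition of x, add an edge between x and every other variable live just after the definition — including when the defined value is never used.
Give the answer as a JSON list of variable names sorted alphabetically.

Answer: ["i", "j"]

Derivation:
def/use:
  b0: def={i,k,z} ue=∅
  b1: def={j} ue={i,z}
  b2: def={v} ue=∅
  b3: def={k} ue=∅
  b4: def={k,z} ue={i}
  b5: def={i,v} ue=∅
  b6: def={j,v} ue=∅

Live sets:
  b0 li=∅ lo={i,z}
  b1 li={i,z} lo={i}
  b2 li={i} lo={i}
  b3 li={i} lo={i}
  b4 li={i} lo=∅
  b5 li=∅ lo=∅
  b6 li=∅ lo=∅

Interference:
  i — {j,k,v,z}
  j — {i,v}
  k — {i,z}
  v — {i,j}
  z — {i,k}

N(v) = ["i", "j"]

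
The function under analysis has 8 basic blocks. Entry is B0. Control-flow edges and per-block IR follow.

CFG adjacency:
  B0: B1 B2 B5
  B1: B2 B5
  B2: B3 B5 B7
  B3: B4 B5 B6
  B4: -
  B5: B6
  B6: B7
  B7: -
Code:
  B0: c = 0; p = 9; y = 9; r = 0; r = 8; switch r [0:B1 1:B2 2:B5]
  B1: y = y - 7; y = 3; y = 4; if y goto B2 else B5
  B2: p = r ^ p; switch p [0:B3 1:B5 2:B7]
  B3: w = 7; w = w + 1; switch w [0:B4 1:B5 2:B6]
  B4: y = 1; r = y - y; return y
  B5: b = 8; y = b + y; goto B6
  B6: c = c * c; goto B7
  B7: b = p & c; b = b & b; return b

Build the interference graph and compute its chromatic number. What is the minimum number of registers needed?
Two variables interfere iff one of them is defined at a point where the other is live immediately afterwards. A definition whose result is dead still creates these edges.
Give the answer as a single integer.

Answer: 4

Working:
def/use:
  B0 def {c,p,r,y} use ∅
  B1 def {y} use {y}
  B2 def {p} use {p,r}
  B3 def {w} use ∅
  B4 def {r,y} use ∅
  B5 def {b,y} use {y}
  B6 def {c} use {c}
  B7 def {b} use {c,p}

Backward fixpoint:
  B0 li=∅ lo={c,p,r,y}
  B1 li={c,p,r,y} lo={c,p,r,y}
  B2 li={c,p,r,y} lo={c,p,y}
  B3 li={c,p,y} lo={c,p,y}
  B4 li=∅ lo=∅
  B5 li={c,p,y} lo={c,p}
  B6 li={c,p} lo={c,p}
  B7 li={c,p} lo=∅

Interfere edges:
  b: {c,p,y}
  c: {b,p,r,w,y}
  p: {b,c,r,w,y}
  r: {c,p,y}
  w: {c,p,y}
  y: {b,c,p,r,w}

Registers:
  lower bound: {b,c,p,y} mutually conflict ⇒ χ ≥ 4
  4-colouring: c0={c}  c1={p}  c2={y}  c3={b,r,w}
  χ = 4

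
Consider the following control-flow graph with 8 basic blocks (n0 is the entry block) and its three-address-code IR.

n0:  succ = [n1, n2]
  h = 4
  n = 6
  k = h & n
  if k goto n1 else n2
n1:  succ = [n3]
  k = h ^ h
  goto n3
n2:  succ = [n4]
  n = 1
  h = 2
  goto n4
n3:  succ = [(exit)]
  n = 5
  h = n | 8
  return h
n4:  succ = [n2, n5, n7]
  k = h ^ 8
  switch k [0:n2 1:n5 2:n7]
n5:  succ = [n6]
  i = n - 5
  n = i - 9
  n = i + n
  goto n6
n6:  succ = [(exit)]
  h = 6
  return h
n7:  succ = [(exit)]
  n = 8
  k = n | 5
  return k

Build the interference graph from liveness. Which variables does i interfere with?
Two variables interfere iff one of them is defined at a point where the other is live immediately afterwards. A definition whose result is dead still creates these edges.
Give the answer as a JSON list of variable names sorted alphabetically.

Block summaries:
  n0: def={h,k,n} ue=∅
  n1: def={k} ue={h}
  n2: def={h,n} ue=∅
  n3: def={h,n} ue=∅
  n4: def={k} ue={h}
  n5: def={i,n} ue={n}
  n6: def={h} ue=∅
  n7: def={k,n} ue=∅

Live sets:
  n0 li=∅ lo={h}
  n1 li={h} lo=∅
  n2 li=∅ lo={h,n}
  n3 li=∅ lo=∅
  n4 li={h,n} lo={n}
  n5 li={n} lo=∅
  n6 li=∅ lo=∅
  n7 li=∅ lo=∅

Conflict graph:
  h↔{k,n}
  i↔{n}
  k↔{h,n}
  n↔{h,i,k}

N(i) = ["n"]

Answer: ["n"]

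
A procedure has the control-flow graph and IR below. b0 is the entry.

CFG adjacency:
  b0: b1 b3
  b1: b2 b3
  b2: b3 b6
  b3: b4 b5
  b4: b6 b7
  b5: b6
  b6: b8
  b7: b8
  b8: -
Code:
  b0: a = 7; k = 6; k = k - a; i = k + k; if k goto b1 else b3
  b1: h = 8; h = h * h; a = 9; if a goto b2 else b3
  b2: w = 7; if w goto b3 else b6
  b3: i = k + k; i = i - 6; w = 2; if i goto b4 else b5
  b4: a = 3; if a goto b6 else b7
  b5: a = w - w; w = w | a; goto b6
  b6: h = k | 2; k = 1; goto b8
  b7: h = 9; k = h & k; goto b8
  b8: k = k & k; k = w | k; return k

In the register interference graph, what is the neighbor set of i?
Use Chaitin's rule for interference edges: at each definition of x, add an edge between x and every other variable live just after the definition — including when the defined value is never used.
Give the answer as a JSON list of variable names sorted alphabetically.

Answer: ["k", "w"]

Analysis:
Block summaries:
  b0: def={a,i,k} ue=∅
  b1: def={a,h} ue=∅
  b2: def={w} ue=∅
  b3: def={i,w} ue={k}
  b4: def={a} ue=∅
  b5: def={a,w} ue={w}
  b6: def={h,k} ue={k}
  b7: def={h,k} ue={k}
  b8: def={k} ue={k,w}

Backward fixpoint:
  b0 li=∅ lo={k}
  b1 li={k} lo={k}
  b2 li={k} lo={k,w}
  b3 li={k} lo={k,w}
  b4 li={k,w} lo={k,w}
  b5 li={k,w} lo={k,w}
  b6 li={k,w} lo={k,w}
  b7 li={k,w} lo={k,w}
  b8 li={k,w} lo=∅

Conflict graph:
  a: {k,w}
  h: {k,w}
  i: {k,w}
  k: {a,h,i,w}
  w: {a,h,i,k}

N(i) = ["k", "w"]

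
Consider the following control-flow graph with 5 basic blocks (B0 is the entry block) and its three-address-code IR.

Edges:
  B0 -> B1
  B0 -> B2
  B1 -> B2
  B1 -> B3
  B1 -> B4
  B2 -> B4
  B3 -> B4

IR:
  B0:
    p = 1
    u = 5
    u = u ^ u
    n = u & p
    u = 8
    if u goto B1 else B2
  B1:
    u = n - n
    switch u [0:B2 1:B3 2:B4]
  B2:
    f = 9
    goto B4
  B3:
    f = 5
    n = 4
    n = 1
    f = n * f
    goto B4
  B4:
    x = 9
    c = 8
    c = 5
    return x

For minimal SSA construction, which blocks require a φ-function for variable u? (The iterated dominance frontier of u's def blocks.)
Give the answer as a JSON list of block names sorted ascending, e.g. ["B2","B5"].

idom tree: B1←B0 B2←B0 B3←B1 B4←B0
Join-block Dom:
  B2: preds {B0,B1}: {B0} ∩ {B0,B1} = {B0}; idom=B0
  B4: preds {B1,B2,B3}: {B0,B1} ∩ {B0,B2} ∩ {B0,B1,B3} = {B0}; idom=B0

DF derivation:
  B2←B0: walk · to B0
  B2←B1: walk B1 to B0
  B4←B1: walk B1 to B0
  B4←B2: walk B2 to B0
  B4←B3: walk B3→B1 to B0
  DF(B0)=∅
  DF(B1)={B2,B4}
  DF(B2)={B4}
  DF(B3)={B4}
  DF(B4)=∅

φ for u: defs {B0,B1}
  DF⁺ = {B2,B4}

Answer: ["B2", "B4"]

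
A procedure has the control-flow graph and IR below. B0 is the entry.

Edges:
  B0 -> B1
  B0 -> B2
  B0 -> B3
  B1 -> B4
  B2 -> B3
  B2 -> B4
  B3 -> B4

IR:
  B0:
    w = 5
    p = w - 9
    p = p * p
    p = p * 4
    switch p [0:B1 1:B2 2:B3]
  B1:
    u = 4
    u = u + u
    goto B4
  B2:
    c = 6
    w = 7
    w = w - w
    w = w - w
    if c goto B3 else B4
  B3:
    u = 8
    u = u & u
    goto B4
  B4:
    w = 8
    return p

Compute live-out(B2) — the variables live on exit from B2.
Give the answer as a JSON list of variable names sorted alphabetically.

Answer: ["p"]

Working:
def/use:
  B0: def={p,w} ue=∅
  B1: def={u} ue=∅
  B2: def={c,w} ue=∅
  B3: def={u} ue=∅
  B4: def={w} ue={p}

Liveness:
  live B0: ∅→{p}
  live B1: {p}→{p}
  live B2: {p}→{p}
  live B3: {p}→{p}
  live B4: {p}→∅

live-out(B2) = ["p"]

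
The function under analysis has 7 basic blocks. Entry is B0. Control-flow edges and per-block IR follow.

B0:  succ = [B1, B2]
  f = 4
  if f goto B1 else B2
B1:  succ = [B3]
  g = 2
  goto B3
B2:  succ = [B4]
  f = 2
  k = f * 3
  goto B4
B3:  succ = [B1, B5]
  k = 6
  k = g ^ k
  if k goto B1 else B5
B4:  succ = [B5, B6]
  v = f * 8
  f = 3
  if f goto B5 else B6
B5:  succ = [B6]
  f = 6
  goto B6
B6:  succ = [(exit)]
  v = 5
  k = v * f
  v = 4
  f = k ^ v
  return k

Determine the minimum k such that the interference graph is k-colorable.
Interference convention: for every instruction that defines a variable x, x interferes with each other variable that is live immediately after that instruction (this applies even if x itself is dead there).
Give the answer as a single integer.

Answer: 3

Working:
Per-block:
  B0 def {f} use ∅
  B1 def {g} use ∅
  B2 def {f,k} use ∅
  B3 def {k} use {g}
  B4 def {f,v} use {f}
  B5 def {f} use ∅
  B6 def {f,k,v} use {f}

Backward fixpoint:
  live B0: ∅→∅
  live B1: ∅→{g}
  live B2: ∅→{f}
  live B3: {g}→∅
  live B4: {f}→{f}
  live B5: ∅→{f}
  live B6: {f}→∅

Interfere edges:
  f — {k,v}
  g — {k}
  k — {f,g,v}
  v — {f,k}

Colouring:
  lower bound: {f,k,v} mutually conflict ⇒ χ ≥ 3
  3-colouring: R0={k}  R1={f,g}  R2={v}
  χ = 3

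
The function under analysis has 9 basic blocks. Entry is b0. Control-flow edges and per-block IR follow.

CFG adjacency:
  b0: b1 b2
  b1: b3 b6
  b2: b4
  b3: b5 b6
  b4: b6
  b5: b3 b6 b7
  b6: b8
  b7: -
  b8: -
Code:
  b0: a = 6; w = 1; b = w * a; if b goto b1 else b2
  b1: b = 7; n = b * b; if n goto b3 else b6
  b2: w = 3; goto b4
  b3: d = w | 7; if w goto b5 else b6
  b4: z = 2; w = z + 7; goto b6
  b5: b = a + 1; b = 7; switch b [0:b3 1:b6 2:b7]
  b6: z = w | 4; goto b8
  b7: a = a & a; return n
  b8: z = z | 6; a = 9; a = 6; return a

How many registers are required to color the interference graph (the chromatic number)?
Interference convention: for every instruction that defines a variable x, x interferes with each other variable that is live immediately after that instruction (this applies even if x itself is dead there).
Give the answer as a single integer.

Answer: 4

Analysis:
Per-block:
  b0: {a,b,w} / ∅
  b1: {b,n} / ∅
  b2: {w} / ∅
  b3: {d} / {w}
  b4: {w,z} / ∅
  b5: {b} / {a}
  b6: {z} / {w}
  b7: {a} / {a,n}
  b8: {a,z} / {z}

Liveness:
  b0 li=∅ lo={a,w}
  b1 li={a,w} lo={a,n,w}
  b2 li=∅ lo=∅
  b3 li={a,n,w} lo={a,n,w}
  b4 li=∅ lo={w}
  b5 li={a,n,w} lo={a,n,w}
  b6 li={w} lo={z}
  b7 li={a,n} lo=∅
  b8 li={z} lo=∅

Conflict graph:
  a — {b,d,n,w}
  b — {a,n,w}
  d — {a,n,w}
  n — {a,b,d,w}
  w — {a,b,d,n}
  z — ∅

Colouring:
  lower bound: {a,b,n,w} mutually conflict ⇒ χ ≥ 4
  4-colouring: c0={a,z}  c1={n}  c2={w}  c3={b,d}
  χ = 4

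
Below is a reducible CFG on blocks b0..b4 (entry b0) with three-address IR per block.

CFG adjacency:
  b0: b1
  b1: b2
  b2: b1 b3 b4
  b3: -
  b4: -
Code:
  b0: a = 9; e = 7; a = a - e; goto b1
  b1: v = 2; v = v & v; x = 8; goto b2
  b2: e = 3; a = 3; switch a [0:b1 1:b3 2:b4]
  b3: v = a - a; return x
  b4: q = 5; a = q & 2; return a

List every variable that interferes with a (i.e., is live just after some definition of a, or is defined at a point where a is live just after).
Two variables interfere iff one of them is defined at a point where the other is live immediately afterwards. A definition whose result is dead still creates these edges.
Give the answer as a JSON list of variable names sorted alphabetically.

Answer: ["e", "x"]

Working:
Block summaries:
  b0: def={a,e} ue=∅
  b1: def={v,x} ue=∅
  b2: def={a,e} ue=∅
  b3: def={v} ue={a,x}
  b4: def={a,q} ue=∅

Live sets:
  b0: in=∅ out=∅
  b1: in=∅ out={x}
  b2: in={x} out={a,x}
  b3: in={a,x} out=∅
  b4: in=∅ out=∅

Interference:
  a↔{e,x}
  e↔{a,x}
  q↔∅
  v↔{x}
  x↔{a,e,v}

N(a) = ["e", "x"]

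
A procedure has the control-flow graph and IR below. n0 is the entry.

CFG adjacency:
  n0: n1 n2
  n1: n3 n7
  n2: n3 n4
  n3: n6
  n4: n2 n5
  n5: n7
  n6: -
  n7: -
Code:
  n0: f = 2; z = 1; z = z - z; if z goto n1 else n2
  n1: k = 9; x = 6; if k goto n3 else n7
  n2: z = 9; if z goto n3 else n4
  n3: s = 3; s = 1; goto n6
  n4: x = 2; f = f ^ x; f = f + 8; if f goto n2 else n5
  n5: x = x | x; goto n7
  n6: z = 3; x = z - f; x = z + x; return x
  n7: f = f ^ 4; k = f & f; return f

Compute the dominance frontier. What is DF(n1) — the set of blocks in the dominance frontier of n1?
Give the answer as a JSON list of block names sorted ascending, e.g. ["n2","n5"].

Answer: ["n3", "n7"]

Working:
idom tree: n1←n0 n2←n0 n3←n0 n4←n2 n5←n4 n6←n3 n7←n0
Dom∩ at merges:
  n2: preds {n0,n4}: {n0} ∩ {n0,n2,n4} = {n0}; idom=n0
  n3: preds {n1,n2}: {n0,n1} ∩ {n0,n2} = {n0}; idom=n0
  n7: preds {n1,n5}: {n0,n1} ∩ {n0,n2,n4,n5} = {n0}; idom=n0

DF derivation:
  join n2 pred n0: · stop@n0
  join n2 pred n4: n4→n2 stop@n0
  join n3 pred n1: n1 stop@n0
  join n3 pred n2: n2 stop@n0
  join n7 pred n1: n1 stop@n0
  join n7 pred n5: n5→n4→n2 stop@n0
  n0 → ∅
  n1 → {n3,n7}
  n2 → {n2,n3,n7}
  n3 → ∅
  n4 → {n2,n7}
  n5 → {n7}
  n6 → ∅
  n7 → ∅

DF(n1) = ["n3", "n7"]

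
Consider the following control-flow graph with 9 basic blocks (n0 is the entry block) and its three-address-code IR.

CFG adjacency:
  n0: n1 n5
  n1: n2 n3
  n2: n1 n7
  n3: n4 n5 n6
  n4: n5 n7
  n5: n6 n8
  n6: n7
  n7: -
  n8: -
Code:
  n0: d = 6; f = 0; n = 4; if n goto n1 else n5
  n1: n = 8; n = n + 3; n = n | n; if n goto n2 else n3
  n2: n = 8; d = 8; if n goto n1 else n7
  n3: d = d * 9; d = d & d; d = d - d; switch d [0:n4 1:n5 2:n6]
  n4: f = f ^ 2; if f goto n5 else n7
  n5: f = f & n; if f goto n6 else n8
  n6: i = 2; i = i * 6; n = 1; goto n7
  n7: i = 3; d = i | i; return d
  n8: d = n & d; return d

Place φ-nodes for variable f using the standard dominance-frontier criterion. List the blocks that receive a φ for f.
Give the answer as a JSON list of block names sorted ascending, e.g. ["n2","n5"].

idom tree: n1←n0 n2←n1 n3←n1 n4←n3 n5←n0 n6←n0 n7←n0 n8←n5
Join-block Dom:
  n1: preds {n0,n2}: {n0} ∩ {n0,n1,n2} = {n0}; idom=n0
  n5: preds {n0,n3,n4}: {n0} ∩ {n0,n1,n3} ∩ {n0,n1,n3,n4} = {n0}; idom=n0
  n6: preds {n3,n5}: {n0,n1,n3} ∩ {n0,n5} = {n0}; idom=n0
  n7: preds {n2,n4,n6}: {n0,n1,n2} ∩ {n0,n1,n3,n4} ∩ {n0,n6} = {n0}; idom=n0

DF derivation:
  join n1 pred n0: · stop@n0
  join n1 pred n2: n2→n1 stop@n0
  join n5 pred n0: · stop@n0
  join n5 pred n3: n3→n1 stop@n0
  join n5 pred n4: n4→n3→n1 stop@n0
  join n6 pred n3: n3→n1 stop@n0
  join n6 pred n5: n5 stop@n0
  join n7 pred n2: n2→n1 stop@n0
  join n7 pred n4: n4→n3→n1 stop@n0
  join n7 pred n6: n6 stop@n0
  n0 → ∅
  n1 → {n1,n5,n6,n7}
  n2 → {n1,n7}
  n3 → {n5,n6,n7}
  n4 → {n5,n7}
  n5 → {n6}
  n6 → {n7}
  n7 → ∅
  n8 → ∅

φ for f: defs {n0,n4,n5}
  DF⁺ = {n5,n6,n7}

Answer: ["n5", "n6", "n7"]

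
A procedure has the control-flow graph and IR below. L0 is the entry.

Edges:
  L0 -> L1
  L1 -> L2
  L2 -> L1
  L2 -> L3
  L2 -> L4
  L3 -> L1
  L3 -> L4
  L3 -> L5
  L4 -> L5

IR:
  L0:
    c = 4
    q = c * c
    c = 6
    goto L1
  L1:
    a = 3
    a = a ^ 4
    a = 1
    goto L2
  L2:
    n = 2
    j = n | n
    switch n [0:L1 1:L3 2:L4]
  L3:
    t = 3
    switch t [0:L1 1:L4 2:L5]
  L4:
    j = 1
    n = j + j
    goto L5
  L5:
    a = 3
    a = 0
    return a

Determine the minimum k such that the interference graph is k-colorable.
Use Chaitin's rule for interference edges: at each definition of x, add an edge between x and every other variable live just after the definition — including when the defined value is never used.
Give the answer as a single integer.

Answer: 2

Analysis:
Block summaries:
  L0 def {c,q} use ∅
  L1 def {a} use ∅
  L2 def {j,n} use ∅
  L3 def {t} use ∅
  L4 def {j,n} use ∅
  L5 def {a} use ∅

Live sets:
  L0 li=∅ lo=∅
  L1 li=∅ lo=∅
  L2 li=∅ lo=∅
  L3 li=∅ lo=∅
  L4 li=∅ lo=∅
  L5 li=∅ lo=∅

Interference:
  a — ∅
  c — ∅
  j — {n}
  n — {j}
  q — ∅
  t — ∅

Chromatic number:
  lower bound: {j,n} mutually conflict ⇒ χ ≥ 2
  2-colouring: r0={a,c,j,q,t}  r1={n}
  χ = 2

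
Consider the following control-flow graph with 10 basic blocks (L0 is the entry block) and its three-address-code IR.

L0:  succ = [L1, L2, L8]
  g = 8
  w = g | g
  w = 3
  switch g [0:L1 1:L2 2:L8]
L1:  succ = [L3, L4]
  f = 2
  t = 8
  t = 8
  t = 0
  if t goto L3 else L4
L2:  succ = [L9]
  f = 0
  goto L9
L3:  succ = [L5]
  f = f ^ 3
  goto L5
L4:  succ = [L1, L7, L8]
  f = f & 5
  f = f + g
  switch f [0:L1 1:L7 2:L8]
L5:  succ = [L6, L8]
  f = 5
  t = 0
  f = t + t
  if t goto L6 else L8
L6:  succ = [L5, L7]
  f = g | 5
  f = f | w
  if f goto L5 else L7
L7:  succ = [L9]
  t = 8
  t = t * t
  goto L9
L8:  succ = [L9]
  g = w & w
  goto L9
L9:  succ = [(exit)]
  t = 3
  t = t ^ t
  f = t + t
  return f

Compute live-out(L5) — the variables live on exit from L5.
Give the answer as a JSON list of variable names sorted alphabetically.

Answer: ["g", "w"]

Working:
def/use:
  L0: def={g,w} ue=∅
  L1: def={f,t} ue=∅
  L2: def={f} ue=∅
  L3: def={f} ue={f}
  L4: def={f} ue={f,g}
  L5: def={f,t} ue=∅
  L6: def={f} ue={g,w}
  L7: def={t} ue=∅
  L8: def={g} ue={w}
  L9: def={f,t} ue=∅

Backward fixpoint:
  live L0: ∅→{g,w}
  live L1: {g,w}→{f,g,w}
  live L2: ∅→∅
  live L3: {f,g,w}→{g,w}
  live L4: {f,g,w}→{g,w}
  live L5: {g,w}→{g,w}
  live L6: {g,w}→{g,w}
  live L7: ∅→∅
  live L8: {w}→∅
  live L9: ∅→∅

live-out(L5) = ["g", "w"]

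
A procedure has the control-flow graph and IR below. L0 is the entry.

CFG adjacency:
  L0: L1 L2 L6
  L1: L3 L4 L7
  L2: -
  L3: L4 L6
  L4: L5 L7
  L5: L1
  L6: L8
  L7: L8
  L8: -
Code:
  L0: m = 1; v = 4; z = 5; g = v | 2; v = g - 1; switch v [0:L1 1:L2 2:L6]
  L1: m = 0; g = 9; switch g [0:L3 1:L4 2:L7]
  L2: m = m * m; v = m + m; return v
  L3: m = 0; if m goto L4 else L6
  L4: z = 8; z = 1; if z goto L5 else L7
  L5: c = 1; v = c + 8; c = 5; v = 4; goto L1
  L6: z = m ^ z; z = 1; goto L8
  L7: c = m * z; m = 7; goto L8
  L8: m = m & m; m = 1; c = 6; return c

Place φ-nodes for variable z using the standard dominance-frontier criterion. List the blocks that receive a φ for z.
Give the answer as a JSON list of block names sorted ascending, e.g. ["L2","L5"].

idom tree: L1←L0 L2←L0 L3←L1 L4←L1 L5←L4 L6←L0 L7←L1 L8←L0
Dom at joins:
  L1: preds {L0,L5}: {L0} ∩ {L0,L1,L4,L5} = {L0}; idom=L0
  L4: preds {L1,L3}: {L0,L1} ∩ {L0,L1,L3} = {L0,L1}; idom=L1
  L6: preds {L0,L3}: {L0} ∩ {L0,L1,L3} = {L0}; idom=L0
  L7: preds {L1,L4}: {L0,L1} ∩ {L0,L1,L4} = {L0,L1}; idom=L1
  L8: preds {L6,L7}: {L0,L6} ∩ {L0,L1,L7} = {L0}; idom=L0

Frontier:
  join L1 pred L0: · stop@L0
  join L1 pred L5: L5→L4→L1 stop@L0
  join L4 pred L1: · stop@L1
  join L4 pred L3: L3 stop@L1
  join L6 pred L0: · stop@L0
  join L6 pred L3: L3→L1 stop@L0
  join L7 pred L1: · stop@L1
  join L7 pred L4: L4 stop@L1
  join L8 pred L6: L6 stop@L0
  join L8 pred L7: L7→L1 stop@L0
  DF(L0)=∅
  DF(L1)={L1,L6,L8}
  DF(L2)=∅
  DF(L3)={L4,L6}
  DF(L4)={L1,L7}
  DF(L5)={L1}
  DF(L6)={L8}
  DF(L7)={L8}
  DF(L8)=∅

φ for z: defs {L0,L4,L6}
  DF⁺ = {L1,L6,L7,L8}

Answer: ["L1", "L6", "L7", "L8"]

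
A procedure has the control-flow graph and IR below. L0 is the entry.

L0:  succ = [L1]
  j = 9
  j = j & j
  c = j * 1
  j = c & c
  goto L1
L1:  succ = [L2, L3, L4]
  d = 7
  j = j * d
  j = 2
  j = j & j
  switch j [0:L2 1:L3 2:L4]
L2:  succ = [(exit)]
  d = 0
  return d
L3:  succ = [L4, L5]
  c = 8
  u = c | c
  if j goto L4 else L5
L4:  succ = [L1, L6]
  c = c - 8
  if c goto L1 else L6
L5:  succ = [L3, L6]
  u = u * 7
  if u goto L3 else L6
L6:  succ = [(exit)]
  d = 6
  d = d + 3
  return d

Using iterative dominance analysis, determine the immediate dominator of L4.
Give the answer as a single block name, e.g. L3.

idom tree: L1←L0 L2←L1 L3←L1 L4←L1 L5←L3 L6←L1
Dom at joins:
  L1: preds {L0,L4}: {L0} ∩ {L0,L1,L4} = {L0}; idom=L0
  L3: preds {L1,L5}: {L0,L1} ∩ {L0,L1,L3,L5} = {L0,L1}; idom=L1
  L4: preds {L1,L3}: {L0,L1} ∩ {L0,L1,L3} = {L0,L1}; idom=L1
  L6: preds {L4,L5}: {L0,L1,L4} ∩ {L0,L1,L3,L5} = {L0,L1}; idom=L1

idom(L4) = L1

Answer: L1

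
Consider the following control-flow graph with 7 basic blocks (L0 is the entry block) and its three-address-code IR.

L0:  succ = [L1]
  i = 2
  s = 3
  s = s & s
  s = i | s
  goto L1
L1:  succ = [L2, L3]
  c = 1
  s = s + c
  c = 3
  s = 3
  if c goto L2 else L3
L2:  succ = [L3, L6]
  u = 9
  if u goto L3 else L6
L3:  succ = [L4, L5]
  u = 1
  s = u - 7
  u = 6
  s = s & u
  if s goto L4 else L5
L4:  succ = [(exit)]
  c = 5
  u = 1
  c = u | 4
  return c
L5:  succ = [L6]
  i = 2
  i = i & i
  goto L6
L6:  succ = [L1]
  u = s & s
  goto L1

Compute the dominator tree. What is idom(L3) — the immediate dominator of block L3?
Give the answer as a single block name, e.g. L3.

Answer: L1

Analysis:
idom tree: L1←L0 L2←L1 L3←L1 L4←L3 L5←L3 L6←L1
Join-block Dom:
  L1: preds {L0,L6}: {L0} ∩ {L0,L1,L6} = {L0}; idom=L0
  L3: preds {L1,L2}: {L0,L1} ∩ {L0,L1,L2} = {L0,L1}; idom=L1
  L6: preds {L2,L5}: {L0,L1,L2} ∩ {L0,L1,L3,L5} = {L0,L1}; idom=L1

idom(L3) = L1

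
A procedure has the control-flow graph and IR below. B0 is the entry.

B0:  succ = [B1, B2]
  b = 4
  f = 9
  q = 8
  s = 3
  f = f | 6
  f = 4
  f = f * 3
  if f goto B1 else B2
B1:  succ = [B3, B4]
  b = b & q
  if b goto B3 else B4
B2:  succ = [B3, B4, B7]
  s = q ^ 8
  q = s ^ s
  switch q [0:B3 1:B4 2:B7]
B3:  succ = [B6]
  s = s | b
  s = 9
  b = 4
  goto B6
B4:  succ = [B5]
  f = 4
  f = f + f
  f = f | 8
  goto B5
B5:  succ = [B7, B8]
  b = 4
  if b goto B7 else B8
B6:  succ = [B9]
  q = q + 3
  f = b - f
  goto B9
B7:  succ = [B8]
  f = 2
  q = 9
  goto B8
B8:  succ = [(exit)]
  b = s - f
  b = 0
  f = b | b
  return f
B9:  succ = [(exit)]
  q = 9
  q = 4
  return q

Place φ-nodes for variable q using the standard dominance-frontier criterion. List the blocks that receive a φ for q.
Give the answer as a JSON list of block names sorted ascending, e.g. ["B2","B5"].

idom tree: B1←B0 B2←B0 B3←B0 B4←B0 B5←B4 B6←B3 B7←B0 B8←B0 B9←B6
Dom at joins:
  B3: preds {B1,B2}: {B0,B1} ∩ {B0,B2} = {B0}; idom=B0
  B4: preds {B1,B2}: {B0,B1} ∩ {B0,B2} = {B0}; idom=B0
  B7: preds {B2,B5}: {B0,B2} ∩ {B0,B4,B5} = {B0}; idom=B0
  B8: preds {B5,B7}: {B0,B4,B5} ∩ {B0,B7} = {B0}; idom=B0

DF derivation:
  join B3 pred B1: B1 stop@B0
  join B3 pred B2: B2 stop@B0
  join B4 pred B1: B1 stop@B0
  join B4 pred B2: B2 stop@B0
  join B7 pred B2: B2 stop@B0
  join B7 pred B5: B5→B4 stop@B0
  join B8 pred B5: B5→B4 stop@B0
  join B8 pred B7: B7 stop@B0
  DF(B0)=∅
  DF(B1)={B3,B4}
  DF(B2)={B3,B4,B7}
  DF(B3)=∅
  DF(B4)={B7,B8}
  DF(B5)={B7,B8}
  DF(B6)=∅
  DF(B7)={B8}
  DF(B8)=∅
  DF(B9)=∅

φ for q: defs {B0,B2,B6,B7,B9}
  DF⁺ = {B3,B4,B7,B8}

Answer: ["B3", "B4", "B7", "B8"]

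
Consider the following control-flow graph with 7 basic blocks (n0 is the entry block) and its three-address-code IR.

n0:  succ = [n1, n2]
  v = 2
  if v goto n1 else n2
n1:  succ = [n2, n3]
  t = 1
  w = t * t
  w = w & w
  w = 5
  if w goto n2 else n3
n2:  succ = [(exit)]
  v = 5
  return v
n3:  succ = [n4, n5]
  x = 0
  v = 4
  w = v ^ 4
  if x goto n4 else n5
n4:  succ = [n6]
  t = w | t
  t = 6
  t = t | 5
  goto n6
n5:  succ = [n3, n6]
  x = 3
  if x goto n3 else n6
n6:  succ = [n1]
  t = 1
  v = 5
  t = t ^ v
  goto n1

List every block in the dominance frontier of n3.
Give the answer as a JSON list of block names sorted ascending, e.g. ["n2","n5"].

idom tree: n1←n0 n2←n0 n3←n1 n4←n3 n5←n3 n6←n3
Join-block Dom:
  n1: preds {n0,n6}: {n0} ∩ {n0,n1,n3,n6} = {n0}; idom=n0
  n2: preds {n0,n1}: {n0} ∩ {n0,n1} = {n0}; idom=n0
  n3: preds {n1,n5}: {n0,n1} ∩ {n0,n1,n3,n5} = {n0,n1}; idom=n1
  n6: preds {n4,n5}: {n0,n1,n3,n4} ∩ {n0,n1,n3,n5} = {n0,n1,n3}; idom=n3

DF walk-up:
  join n1 pred n0: · stop@n0
  join n1 pred n6: n6→n3→n1 stop@n0
  join n2 pred n0: · stop@n0
  join n2 pred n1: n1 stop@n0
  join n3 pred n1: · stop@n1
  join n3 pred n5: n5→n3 stop@n1
  join n6 pred n4: n4 stop@n3
  join n6 pred n5: n5 stop@n3
  n0: DF=∅
  n1: DF={n1,n2}
  n2: DF=∅
  n3: DF={n1,n3}
  n4: DF={n6}
  n5: DF={n3,n6}
  n6: DF={n1}

DF(n3) = ["n1", "n3"]

Answer: ["n1", "n3"]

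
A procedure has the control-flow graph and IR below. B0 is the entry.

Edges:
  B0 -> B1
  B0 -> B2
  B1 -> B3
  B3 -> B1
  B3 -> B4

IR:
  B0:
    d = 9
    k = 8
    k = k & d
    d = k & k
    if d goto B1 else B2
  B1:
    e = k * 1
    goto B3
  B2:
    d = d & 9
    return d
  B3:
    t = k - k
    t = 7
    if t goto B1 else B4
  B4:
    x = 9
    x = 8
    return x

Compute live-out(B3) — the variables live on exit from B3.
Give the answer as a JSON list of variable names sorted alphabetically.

Block summaries:
  B0: def={d,k} ue=∅
  B1: def={e} ue={k}
  B2: def={d} ue={d}
  B3: def={t} ue={k}
  B4: def={x} ue=∅

Backward fixpoint:
  live B0: ∅→{d,k}
  live B1: {k}→{k}
  live B2: {d}→∅
  live B3: {k}→{k}
  live B4: ∅→∅

live-out(B3) = ["k"]

Answer: ["k"]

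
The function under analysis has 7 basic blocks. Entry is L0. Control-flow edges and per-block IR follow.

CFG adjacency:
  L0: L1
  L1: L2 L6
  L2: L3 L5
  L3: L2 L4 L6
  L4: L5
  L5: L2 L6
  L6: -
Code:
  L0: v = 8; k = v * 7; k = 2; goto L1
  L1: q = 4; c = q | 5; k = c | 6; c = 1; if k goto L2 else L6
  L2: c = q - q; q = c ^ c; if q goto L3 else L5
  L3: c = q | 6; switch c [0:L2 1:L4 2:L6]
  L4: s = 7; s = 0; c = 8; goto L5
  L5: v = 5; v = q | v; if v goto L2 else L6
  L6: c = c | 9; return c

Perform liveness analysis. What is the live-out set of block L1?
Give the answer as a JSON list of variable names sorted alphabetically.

Answer: ["c", "q"]

Derivation:
Per-block:
  L0 def {k,v} use ∅
  L1 def {c,k,q} use ∅
  L2 def {c,q} use {q}
  L3 def {c} use {q}
  L4 def {c,s} use ∅
  L5 def {v} use {q}
  L6 def {c} use {c}

Liveness:
  L0: in=∅ out=∅
  L1: in=∅ out={c,q}
  L2: in={q} out={c,q}
  L3: in={q} out={c,q}
  L4: in={q} out={c,q}
  L5: in={c,q} out={c,q}
  L6: in={c} out=∅

live-out(L1) = ["c", "q"]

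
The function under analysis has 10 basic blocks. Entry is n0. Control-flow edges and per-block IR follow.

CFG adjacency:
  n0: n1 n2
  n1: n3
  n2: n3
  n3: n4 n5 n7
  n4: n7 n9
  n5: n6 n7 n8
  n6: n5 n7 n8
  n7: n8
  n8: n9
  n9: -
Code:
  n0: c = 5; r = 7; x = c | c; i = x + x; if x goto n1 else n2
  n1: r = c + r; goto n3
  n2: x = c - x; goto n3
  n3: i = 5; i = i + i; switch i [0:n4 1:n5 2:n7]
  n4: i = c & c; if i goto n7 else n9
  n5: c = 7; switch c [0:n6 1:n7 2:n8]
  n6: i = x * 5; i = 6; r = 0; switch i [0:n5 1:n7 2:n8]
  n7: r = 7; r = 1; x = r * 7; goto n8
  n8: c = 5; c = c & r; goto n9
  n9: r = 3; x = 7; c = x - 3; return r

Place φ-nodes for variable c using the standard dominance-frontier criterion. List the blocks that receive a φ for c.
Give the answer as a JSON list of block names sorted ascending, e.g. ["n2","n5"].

Answer: ["n5", "n7", "n8", "n9"]

Derivation:
idom tree: n1←n0 n2←n0 n3←n0 n4←n3 n5←n3 n6←n5 n7←n3 n8←n3 n9←n3
Join-block Dom:
  n3: preds {n1,n2}: {n0,n1} ∩ {n0,n2} = {n0}; idom=n0
  n5: preds {n3,n6}: {n0,n3} ∩ {n0,n3,n5,n6} = {n0,n3}; idom=n3
  n7: preds {n3,n4,n5,n6}: {n0,n3} ∩ {n0,n3,n4} ∩ {n0,n3,n5} ∩ {n0,n3,n5,n6} = {n0,n3}; idom=n3
  n8: preds {n5,n6,n7}: {n0,n3,n5} ∩ {n0,n3,n5,n6} ∩ {n0,n3,n7} = {n0,n3}; idom=n3
  n9: preds {n4,n8}: {n0,n3,n4} ∩ {n0,n3,n8} = {n0,n3}; idom=n3

Frontier:
  n3←n1: walk n1 to n0
  n3←n2: walk n2 to n0
  n5←n3: walk · to n3
  n5←n6: walk n6→n5 to n3
  n7←n3: walk · to n3
  n7←n4: walk n4 to n3
  n7←n5: walk n5 to n3
  n7←n6: walk n6→n5 to n3
  n8←n5: walk n5 to n3
  n8←n6: walk n6→n5 to n3
  n8←n7: walk n7 to n3
  n9←n4: walk n4 to n3
  n9←n8: walk n8 to n3
  n0 → ∅
  n1 → {n3}
  n2 → {n3}
  n3 → ∅
  n4 → {n7,n9}
  n5 → {n5,n7,n8}
  n6 → {n5,n7,n8}
  n7 → {n8}
  n8 → {n9}
  n9 → ∅

φ for c: defs {n0,n5,n8,n9}
  DF⁺ = {n5,n7,n8,n9}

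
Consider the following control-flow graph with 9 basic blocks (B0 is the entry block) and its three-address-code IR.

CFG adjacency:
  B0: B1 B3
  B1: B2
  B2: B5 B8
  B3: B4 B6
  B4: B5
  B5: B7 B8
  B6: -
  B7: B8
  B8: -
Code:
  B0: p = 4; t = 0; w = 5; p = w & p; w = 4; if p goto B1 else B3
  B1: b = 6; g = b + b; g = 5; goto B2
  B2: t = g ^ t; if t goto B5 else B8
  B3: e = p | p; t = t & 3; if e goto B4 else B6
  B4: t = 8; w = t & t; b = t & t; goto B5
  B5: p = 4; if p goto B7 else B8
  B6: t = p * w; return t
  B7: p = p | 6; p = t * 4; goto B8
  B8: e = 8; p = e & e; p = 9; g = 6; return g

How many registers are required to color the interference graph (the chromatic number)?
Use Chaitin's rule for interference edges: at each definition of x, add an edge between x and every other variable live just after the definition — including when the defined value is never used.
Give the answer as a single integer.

def/use:
  B0 def {p,t,w} use ∅
  B1 def {b,g} use ∅
  B2 def {t} use {g,t}
  B3 def {e,t} use {p,t}
  B4 def {b,t,w} use ∅
  B5 def {p} use ∅
  B6 def {t} use {p,w}
  B7 def {p} use {p,t}
  B8 def {e,g,p} use ∅

Liveness:
  B0: in=∅ out={p,t,w}
  B1: in={t} out={g,t}
  B2: in={g,t} out={t}
  B3: in={p,t,w} out={p,w}
  B4: in=∅ out={t}
  B5: in={t} out={p,t}
  B6: in={p,w} out=∅
  B7: in={p,t} out=∅
  B8: in=∅ out=∅

Interfere edges:
  b — {t}
  e — {p,t,w}
  g — {t}
  p — {e,t,w}
  t — {b,e,g,p,w}
  w — {e,p,t}

Colouring:
  lower bound: {e,p,t,w} mutually conflict ⇒ χ ≥ 4
  assign b→R1 e→R1 g→R1 p→R2 t→R0 w→R3 — no edge inside a register ⇒ χ ≤ 4
  χ = 4

Answer: 4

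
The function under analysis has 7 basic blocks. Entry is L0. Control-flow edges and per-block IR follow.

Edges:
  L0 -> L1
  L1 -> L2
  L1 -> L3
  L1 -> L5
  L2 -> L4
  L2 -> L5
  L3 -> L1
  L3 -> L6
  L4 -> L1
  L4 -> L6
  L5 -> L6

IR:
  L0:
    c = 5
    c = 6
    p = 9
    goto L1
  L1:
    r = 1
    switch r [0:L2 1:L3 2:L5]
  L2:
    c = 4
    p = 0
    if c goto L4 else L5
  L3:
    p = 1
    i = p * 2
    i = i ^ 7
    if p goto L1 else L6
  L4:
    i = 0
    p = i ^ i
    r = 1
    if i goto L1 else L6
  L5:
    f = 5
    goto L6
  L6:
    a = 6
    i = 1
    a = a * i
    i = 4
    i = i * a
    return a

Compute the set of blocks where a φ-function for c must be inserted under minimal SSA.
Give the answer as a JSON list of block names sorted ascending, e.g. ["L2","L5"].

Answer: ["L1", "L5", "L6"]

Working:
idom tree: L1←L0 L2←L1 L3←L1 L4←L2 L5←L1 L6←L1
Join-block Dom:
  L1: preds {L0,L3,L4}: {L0} ∩ {L0,L1,L3} ∩ {L0,L1,L2,L4} = {L0}; idom=L0
  L5: preds {L1,L2}: {L0,L1} ∩ {L0,L1,L2} = {L0,L1}; idom=L1
  L6: preds {L3,L4,L5}: {L0,L1,L3} ∩ {L0,L1,L2,L4} ∩ {L0,L1,L5} = {L0,L1}; idom=L1

DF derivation:
  join L1 pred L0: · stop@L0
  join L1 pred L3: L3→L1 stop@L0
  join L1 pred L4: L4→L2→L1 stop@L0
  join L5 pred L1: · stop@L1
  join L5 pred L2: L2 stop@L1
  join L6 pred L3: L3 stop@L1
  join L6 pred L4: L4→L2 stop@L1
  join L6 pred L5: L5 stop@L1
  L0 → ∅
  L1 → {L1}
  L2 → {L1,L5,L6}
  L3 → {L1,L6}
  L4 → {L1,L6}
  L5 → {L6}
  L6 → ∅

φ for c: defs {L0,L2}
  DF⁺ = {L1,L5,L6}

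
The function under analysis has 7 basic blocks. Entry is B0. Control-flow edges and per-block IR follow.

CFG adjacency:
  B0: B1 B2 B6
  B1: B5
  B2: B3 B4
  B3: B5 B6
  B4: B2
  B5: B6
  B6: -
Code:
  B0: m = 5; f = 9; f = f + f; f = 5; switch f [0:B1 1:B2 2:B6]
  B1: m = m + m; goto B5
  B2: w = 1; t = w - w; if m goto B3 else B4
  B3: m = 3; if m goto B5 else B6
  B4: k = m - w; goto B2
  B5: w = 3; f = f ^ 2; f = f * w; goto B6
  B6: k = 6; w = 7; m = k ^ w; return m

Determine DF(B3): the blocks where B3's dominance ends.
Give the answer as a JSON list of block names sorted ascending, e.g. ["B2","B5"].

idom tree: B1←B0 B2←B0 B3←B2 B4←B2 B5←B0 B6←B0
Dom at joins:
  B2: preds {B0,B4}: {B0} ∩ {B0,B2,B4} = {B0}; idom=B0
  B5: preds {B1,B3}: {B0,B1} ∩ {B0,B2,B3} = {B0}; idom=B0
  B6: preds {B0,B3,B5}: {B0} ∩ {B0,B2,B3} ∩ {B0,B5} = {B0}; idom=B0

Frontier:
  B2←B0: walk · to B0
  B2←B4: walk B4→B2 to B0
  B5←B1: walk B1 to B0
  B5←B3: walk B3→B2 to B0
  B6←B0: walk · to B0
  B6←B3: walk B3→B2 to B0
  B6←B5: walk B5 to B0
  B0: DF=∅
  B1: DF={B5}
  B2: DF={B2,B5,B6}
  B3: DF={B5,B6}
  B4: DF={B2}
  B5: DF={B6}
  B6: DF=∅

DF(B3) = ["B5", "B6"]

Answer: ["B5", "B6"]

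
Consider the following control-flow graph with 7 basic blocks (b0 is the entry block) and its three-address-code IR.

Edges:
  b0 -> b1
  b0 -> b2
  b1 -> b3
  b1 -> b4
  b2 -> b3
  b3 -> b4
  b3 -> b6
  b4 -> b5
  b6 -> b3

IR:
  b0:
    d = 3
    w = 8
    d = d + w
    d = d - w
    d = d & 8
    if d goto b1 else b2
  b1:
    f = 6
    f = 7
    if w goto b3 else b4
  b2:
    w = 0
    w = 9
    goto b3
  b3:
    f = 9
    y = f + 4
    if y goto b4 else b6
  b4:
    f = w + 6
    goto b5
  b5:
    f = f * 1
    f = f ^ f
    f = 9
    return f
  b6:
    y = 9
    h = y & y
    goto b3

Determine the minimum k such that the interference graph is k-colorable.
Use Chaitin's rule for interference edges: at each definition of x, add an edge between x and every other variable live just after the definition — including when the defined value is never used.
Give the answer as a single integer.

def/use:
  b0: def={d,w} ue=∅
  b1: def={f} ue={w}
  b2: def={w} ue=∅
  b3: def={f,y} ue=∅
  b4: def={f} ue={w}
  b5: def={f} ue={f}
  b6: def={h,y} ue=∅

Backward fixpoint:
  b0 li=∅ lo={w}
  b1 li={w} lo={w}
  b2 li=∅ lo={w}
  b3 li={w} lo={w}
  b4 li={w} lo={f}
  b5 li={f} lo=∅
  b6 li={w} lo={w}

Interference:
  d — {w}
  f — {w}
  h — {w}
  w — {d,f,h,y}
  y — {w}

Registers:
  lower bound: {d,w} mutually conflict ⇒ χ ≥ 2
  assign d→R1 f→R1 h→R1 w→R0 y→R1 — no edge inside a register ⇒ χ ≤ 2
  χ = 2

Answer: 2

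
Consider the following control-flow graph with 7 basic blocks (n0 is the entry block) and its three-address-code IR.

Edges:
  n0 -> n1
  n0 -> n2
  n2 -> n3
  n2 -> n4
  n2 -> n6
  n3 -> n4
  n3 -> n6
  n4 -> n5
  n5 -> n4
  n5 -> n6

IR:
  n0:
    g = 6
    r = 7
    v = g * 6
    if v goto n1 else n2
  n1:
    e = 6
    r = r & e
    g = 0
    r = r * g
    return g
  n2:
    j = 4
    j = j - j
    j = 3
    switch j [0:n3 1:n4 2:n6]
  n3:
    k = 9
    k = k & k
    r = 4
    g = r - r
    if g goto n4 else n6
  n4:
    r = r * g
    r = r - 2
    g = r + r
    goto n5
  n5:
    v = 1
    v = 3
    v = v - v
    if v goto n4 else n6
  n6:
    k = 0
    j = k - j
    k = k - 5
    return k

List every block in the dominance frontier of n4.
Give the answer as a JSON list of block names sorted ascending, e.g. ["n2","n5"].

Answer: ["n4", "n6"]

Working:
idom tree: n1←n0 n2←n0 n3←n2 n4←n2 n5←n4 n6←n2
Join-block Dom:
  n4: preds {n2,n3,n5}: {n0,n2} ∩ {n0,n2,n3} ∩ {n0,n2,n4,n5} = {n0,n2}; idom=n2
  n6: preds {n2,n3,n5}: {n0,n2} ∩ {n0,n2,n3} ∩ {n0,n2,n4,n5} = {n0,n2}; idom=n2

Frontier:
  n4←n2: walk · to n2
  n4←n3: walk n3 to n2
  n4←n5: walk n5→n4 to n2
  n6←n2: walk · to n2
  n6←n3: walk n3 to n2
  n6←n5: walk n5→n4 to n2
  n0 → ∅
  n1 → ∅
  n2 → ∅
  n3 → {n4,n6}
  n4 → {n4,n6}
  n5 → {n4,n6}
  n6 → ∅

DF(n4) = ["n4", "n6"]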